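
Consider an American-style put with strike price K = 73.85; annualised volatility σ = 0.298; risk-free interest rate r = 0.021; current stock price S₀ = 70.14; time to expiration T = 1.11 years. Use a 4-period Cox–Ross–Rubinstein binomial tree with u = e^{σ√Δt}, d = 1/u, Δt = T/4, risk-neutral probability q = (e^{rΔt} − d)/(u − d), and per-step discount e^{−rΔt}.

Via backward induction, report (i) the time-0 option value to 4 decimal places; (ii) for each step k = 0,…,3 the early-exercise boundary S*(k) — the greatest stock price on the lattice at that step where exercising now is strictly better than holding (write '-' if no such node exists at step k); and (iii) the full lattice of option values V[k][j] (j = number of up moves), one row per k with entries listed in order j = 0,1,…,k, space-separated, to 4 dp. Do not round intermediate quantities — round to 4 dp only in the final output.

Δt=0.27750  u=1.16997  d=0.85472  q=0.47937  discount=0.99419
step 4 (expiry): payoffs max(K−S,0) = 36.4164 22.6095 3.7100 0.0000 0.0000
step 3: (k=3,j=0): S=43.7963, (K−S)⁺=30.0537, hold=29.6246 ⇒ V=30.0537 exercise | (k=3,j=1): S=59.9501, (K−S)⁺=13.8999, hold=13.4708 ⇒ V=13.8999 exercise | (k=3,j=2): S=82.0620, (K−S)⁺=0.0000, hold=1.9203 ⇒ V=1.9203 continue | (k=3,j=3): S=112.3296, (K−S)⁺=0.0000, hold=0.0000 ⇒ V=0.0000 continue  boundary S*=59.9501
step 2: (k=2,j=0): S=51.2405, (K−S)⁺=22.6095, hold=22.1804 ⇒ V=22.6095 exercise | (k=2,j=1): S=70.1400, (K−S)⁺=3.7100, hold=8.1098 ⇒ V=8.1098 continue | (k=2,j=2): S=96.0103, (K−S)⁺=0.0000, hold=0.9939 ⇒ V=0.9939 continue  boundary S*=51.2405
step 1: (k=1,j=0): S=59.9501, (K−S)⁺=13.8999, hold=15.5677 ⇒ V=15.5677 continue | (k=1,j=1): S=82.0620, (K−S)⁺=0.0000, hold=4.6713 ⇒ V=4.6713 continue  boundary S*=-
step 0: (k=0,j=0): S=70.1400, (K−S)⁺=3.7100, hold=10.2842 ⇒ V=10.2842 continue  boundary S*=-

price = 10.2842
boundary = - - 51.2405 59.9501
tree:
10.2842
15.5677 4.6713
22.6095 8.1098 0.9939
30.0537 13.8999 1.9203 0.0000
36.4164 22.6095 3.7100 0.0000 0.0000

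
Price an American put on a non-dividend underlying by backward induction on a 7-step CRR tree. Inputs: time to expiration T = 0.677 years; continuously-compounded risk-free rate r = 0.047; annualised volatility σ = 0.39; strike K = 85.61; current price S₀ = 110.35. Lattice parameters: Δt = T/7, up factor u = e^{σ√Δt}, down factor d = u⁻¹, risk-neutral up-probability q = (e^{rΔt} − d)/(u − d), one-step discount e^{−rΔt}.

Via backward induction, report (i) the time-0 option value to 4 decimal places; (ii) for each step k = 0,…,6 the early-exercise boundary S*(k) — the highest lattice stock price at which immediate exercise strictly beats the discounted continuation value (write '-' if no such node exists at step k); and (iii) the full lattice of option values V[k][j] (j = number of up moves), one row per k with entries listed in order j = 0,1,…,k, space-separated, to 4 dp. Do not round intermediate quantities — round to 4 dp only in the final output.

Δt=0.09671, u=1.12895, d=0.88578, q=0.48845, disc=e^(-rΔt)=0.99546
k=7 terminal: V=max(K-S,0) → 38.3976 25.4367 8.9178 0.0000 0.0000 0.0000 0.0000 0.0000
k=6: j=0 S=53.3003 intr=32.3097 cont=31.9214 V=32.3097[EX]; j=1 S=67.9325 intr=17.6775 cont=17.2893 V=17.6775[EX]; j=2 S=86.5814 intr=0.0000 cont=4.5412 V=4.5412[hold]; j=3 S=110.3500 intr=0.0000 cont=0.0000 V=0.0000[hold]; j=4 S=140.6436 intr=0.0000 cont=0.0000 V=0.0000[hold]; j=5 S=179.2534 intr=0.0000 cont=0.0000 V=0.0000[hold]; j=6 S=228.4625 intr=0.0000 cont=0.0000 V=0.0000[hold]  S*(6)=67.9325
k=5: j=0 S=60.1733 intr=25.4367 cont=25.0485 V=25.4367[EX]; j=1 S=76.6922 intr=8.9178 cont=11.2100 V=11.2100[hold]; j=2 S=97.7459 intr=0.0000 cont=2.3125 V=2.3125[hold]; j=3 S=124.5794 intr=0.0000 cont=0.0000 V=0.0000[hold]; j=4 S=158.7792 intr=0.0000 cont=0.0000 V=0.0000[hold]; j=5 S=202.3676 intr=0.0000 cont=0.0000 V=0.0000[hold]  S*(5)=60.1733
k=4: j=0 S=67.9325 intr=17.6775 cont=18.4038 V=18.4038[hold]; j=1 S=86.5814 intr=0.0000 cont=6.8329 V=6.8329[hold]; j=2 S=110.3500 intr=0.0000 cont=1.1776 V=1.1776[hold]; j=3 S=140.6436 intr=0.0000 cont=0.0000 V=0.0000[hold]; j=4 S=179.2534 intr=0.0000 cont=0.0000 V=0.0000[hold]  S*(4)=-
k=3: j=0 S=76.6922 intr=8.9178 cont=12.6941 V=12.6941[hold]; j=1 S=97.7459 intr=0.0000 cont=4.0521 V=4.0521[hold]; j=2 S=124.5794 intr=0.0000 cont=0.5997 V=0.5997[hold]; j=3 S=158.7792 intr=0.0000 cont=0.0000 V=0.0000[hold]  S*(3)=-
k=2: j=0 S=86.5814 intr=0.0000 cont=8.4345 V=8.4345[hold]; j=1 S=110.3500 intr=0.0000 cont=2.3550 V=2.3550[hold]; j=2 S=140.6436 intr=0.0000 cont=0.3054 V=0.3054[hold]  S*(2)=-
k=1: j=0 S=97.7459 intr=0.0000 cont=5.4402 V=5.4402[hold]; j=1 S=124.5794 intr=0.0000 cont=1.3477 V=1.3477[hold]  S*(1)=-
k=0: j=0 S=110.3500 intr=0.0000 cont=3.4256 V=3.4256[hold]  S*(0)=-

price = 3.4256
boundary = - - - - - 60.1733 67.9325
tree:
3.4256
5.4402 1.3477
8.4345 2.3550 0.3054
12.6941 4.0521 0.5997 0.0000
18.4038 6.8329 1.1776 0.0000 0.0000
25.4367 11.2100 2.3125 0.0000 0.0000 0.0000
32.3097 17.6775 4.5412 0.0000 0.0000 0.0000 0.0000
38.3976 25.4367 8.9178 0.0000 0.0000 0.0000 0.0000 0.0000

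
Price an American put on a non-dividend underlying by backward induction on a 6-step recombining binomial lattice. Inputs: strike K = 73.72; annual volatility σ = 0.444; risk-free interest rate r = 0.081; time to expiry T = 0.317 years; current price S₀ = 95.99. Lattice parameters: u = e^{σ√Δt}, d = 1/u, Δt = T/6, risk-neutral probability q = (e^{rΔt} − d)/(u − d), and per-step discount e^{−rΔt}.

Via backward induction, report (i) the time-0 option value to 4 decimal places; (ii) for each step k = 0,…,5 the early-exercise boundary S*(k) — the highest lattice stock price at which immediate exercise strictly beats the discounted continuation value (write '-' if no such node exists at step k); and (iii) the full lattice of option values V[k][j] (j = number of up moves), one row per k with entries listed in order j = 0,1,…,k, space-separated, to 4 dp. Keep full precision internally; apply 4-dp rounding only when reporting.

price = 1.2966
boundary = - - - - - 57.6255
tree:
1.2966
2.2697 0.3168
3.8987 0.6307 0.0000
6.5277 1.2555 0.0000 0.0000
10.5397 2.4992 0.0000 0.0000 0.0000
16.0945 4.9748 0.0000 0.0000 0.0000 0.0000
21.6853 9.9029 0.0000 0.0000 0.0000 0.0000 0.0000

Δt=0.05283, u=1.10745, d=0.90298, q=0.49548, disc=e^(-rΔt)=0.99573
k=6 terminal: V=max(K-S,0) → 21.6853 9.9029 0.0000 0.0000 0.0000 0.0000 0.0000
k=5: j=0 S=57.6255 intr=16.0945 cont=15.7797 V=16.0945[EX]; j=1 S=70.6740 intr=3.0460 cont=4.9748 V=4.9748[hold]; j=2 S=86.6770 intr=0.0000 cont=0.0000 V=0.0000[hold]; j=3 S=106.3037 intr=0.0000 cont=0.0000 V=0.0000[hold]; j=4 S=130.3745 intr=0.0000 cont=0.0000 V=0.0000[hold]; j=5 S=159.8958 intr=0.0000 cont=0.0000 V=0.0000[hold]  S*(5)=57.6255
k=4: j=0 S=63.8171 intr=9.9029 cont=10.5397 V=10.5397[hold]; j=1 S=78.2675 intr=0.0000 cont=2.4992 V=2.4992[hold]; j=2 S=95.9900 intr=0.0000 cont=0.0000 V=0.0000[hold]; j=3 S=117.7255 intr=0.0000 cont=0.0000 V=0.0000[hold]; j=4 S=144.3826 intr=0.0000 cont=0.0000 V=0.0000[hold]  S*(4)=-
k=3: j=0 S=70.6740 intr=3.0460 cont=6.5277 V=6.5277[hold]; j=1 S=86.6770 intr=0.0000 cont=1.2555 V=1.2555[hold]; j=2 S=106.3037 intr=0.0000 cont=0.0000 V=0.0000[hold]; j=3 S=130.3745 intr=0.0000 cont=0.0000 V=0.0000[hold]  S*(3)=-
k=2: j=0 S=78.2675 intr=0.0000 cont=3.8987 V=3.8987[hold]; j=1 S=95.9900 intr=0.0000 cont=0.6307 V=0.6307[hold]; j=2 S=117.7255 intr=0.0000 cont=0.0000 V=0.0000[hold]  S*(2)=-
k=1: j=0 S=86.6770 intr=0.0000 cont=2.2697 V=2.2697[hold]; j=1 S=106.3037 intr=0.0000 cont=0.3168 V=0.3168[hold]  S*(1)=-
k=0: j=0 S=95.9900 intr=0.0000 cont=1.2966 V=1.2966[hold]  S*(0)=-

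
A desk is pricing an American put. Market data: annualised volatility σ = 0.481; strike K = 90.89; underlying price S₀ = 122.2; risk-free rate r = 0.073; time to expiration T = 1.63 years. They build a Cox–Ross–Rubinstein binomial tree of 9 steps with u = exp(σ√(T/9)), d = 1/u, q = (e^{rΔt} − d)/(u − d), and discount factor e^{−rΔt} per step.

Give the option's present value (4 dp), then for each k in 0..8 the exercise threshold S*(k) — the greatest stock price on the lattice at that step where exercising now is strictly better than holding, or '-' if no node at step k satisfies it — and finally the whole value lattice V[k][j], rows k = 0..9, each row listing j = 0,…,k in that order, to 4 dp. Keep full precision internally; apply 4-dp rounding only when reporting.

Δt=0.18111, u=1.22716, d=0.81489, q=0.48129, disc=e^(-rΔt)=0.98687
k=9 terminal: V=max(K-S,0) → 71.5271 61.7311 46.9792 24.7642 0.0000 0.0000 0.0000 0.0000 0.0000 0.0000
k=8: j=0 S=23.7613 intr=67.1287 cont=65.9349 V=67.1287[EX]; j=1 S=35.7825 intr=55.1075 cont=53.9137 V=55.1075[EX]; j=2 S=53.8854 intr=37.0046 cont=35.8108 V=37.0046[EX]; j=3 S=81.1468 intr=9.7432 cont=12.6768 V=12.6768[hold]; j=4 S=122.2000 intr=0.0000 cont=0.0000 V=0.0000[hold]; j=5 S=184.0226 intr=0.0000 cont=0.0000 V=0.0000[hold]; j=6 S=277.1222 intr=0.0000 cont=0.0000 V=0.0000[hold]; j=7 S=417.3221 intr=0.0000 cont=0.0000 V=0.0000[hold]; j=8 S=628.4511 intr=0.0000 cont=0.0000 V=0.0000[hold]  S*(8)=53.8854
k=7: j=0 S=29.1589 intr=61.7311 cont=60.5374 V=61.7311[EX]; j=1 S=43.9108 intr=46.9792 cont=45.7855 V=46.9792[EX]; j=2 S=66.1258 intr=24.7642 cont=24.9638 V=24.9638[hold]; j=3 S=99.5798 intr=0.0000 cont=6.4893 V=6.4893[hold]; j=4 S=149.9586 intr=0.0000 cont=0.0000 V=0.0000[hold]; j=5 S=225.8246 intr=0.0000 cont=0.0000 V=0.0000[hold]; j=6 S=340.0724 intr=0.0000 cont=0.0000 V=0.0000[hold]; j=7 S=512.1197 intr=0.0000 cont=0.0000 V=0.0000[hold]  S*(7)=43.9108
k=6: j=0 S=35.7825 intr=55.1075 cont=53.9137 V=55.1075[EX]; j=1 S=53.8854 intr=37.0046 cont=35.9056 V=37.0046[EX]; j=2 S=81.1468 intr=9.7432 cont=15.8612 V=15.8612[hold]; j=3 S=122.2000 intr=0.0000 cont=3.3219 V=3.3219[hold]; j=4 S=184.0226 intr=0.0000 cont=0.0000 V=0.0000[hold]; j=5 S=277.1222 intr=0.0000 cont=0.0000 V=0.0000[hold]; j=6 S=417.3221 intr=0.0000 cont=0.0000 V=0.0000[hold]  S*(6)=53.8854
k=5: j=0 S=43.9108 intr=46.9792 cont=45.7855 V=46.9792[EX]; j=1 S=66.1258 intr=24.7642 cont=26.4762 V=26.4762[hold]; j=2 S=99.5798 intr=0.0000 cont=9.6971 V=9.6971[hold]; j=3 S=149.9586 intr=0.0000 cont=1.7005 V=1.7005[hold]; j=4 S=225.8246 intr=0.0000 cont=0.0000 V=0.0000[hold]; j=5 S=340.0724 intr=0.0000 cont=0.0000 V=0.0000[hold]  S*(5)=43.9108
k=4: j=0 S=53.8854 intr=37.0046 cont=36.6240 V=37.0046[EX]; j=1 S=81.1468 intr=9.7432 cont=18.1590 V=18.1590[hold]; j=2 S=122.2000 intr=0.0000 cont=5.7716 V=5.7716[hold]; j=3 S=184.0226 intr=0.0000 cont=0.8705 V=0.8705[hold]; j=4 S=277.1222 intr=0.0000 cont=0.0000 V=0.0000[hold]  S*(4)=53.8854
k=3: j=0 S=66.1258 intr=24.7642 cont=27.5676 V=27.5676[hold]; j=1 S=99.5798 intr=0.0000 cont=12.0370 V=12.0370[hold]; j=2 S=149.9586 intr=0.0000 cont=3.3680 V=3.3680[hold]; j=3 S=225.8246 intr=0.0000 cont=0.4456 V=0.4456[hold]  S*(3)=-
k=2: j=0 S=81.1468 intr=9.7432 cont=19.8290 V=19.8290[hold]; j=1 S=122.2000 intr=0.0000 cont=7.7614 V=7.7614[hold]; j=2 S=184.0226 intr=0.0000 cont=1.9357 V=1.9357[hold]  S*(2)=-
k=1: j=0 S=99.5798 intr=0.0000 cont=13.8369 V=13.8369[hold]; j=1 S=149.9586 intr=0.0000 cont=4.8925 V=4.8925[hold]  S*(1)=-
k=0: j=0 S=122.2000 intr=0.0000 cont=9.4069 V=9.4069[hold]  S*(0)=-

price = 9.4069
boundary = - - - - 53.8854 43.9108 53.8854 43.9108 53.8854
tree:
9.4069
13.8369 4.8925
19.8290 7.7614 1.9357
27.5676 12.0370 3.3680 0.4456
37.0046 18.1590 5.7716 0.8705 0.0000
46.9792 26.4762 9.6971 1.7005 0.0000 0.0000
55.1075 37.0046 15.8612 3.3219 0.0000 0.0000 0.0000
61.7311 46.9792 24.9638 6.4893 0.0000 0.0000 0.0000 0.0000
67.1287 55.1075 37.0046 12.6768 0.0000 0.0000 0.0000 0.0000 0.0000
71.5271 61.7311 46.9792 24.7642 0.0000 0.0000 0.0000 0.0000 0.0000 0.0000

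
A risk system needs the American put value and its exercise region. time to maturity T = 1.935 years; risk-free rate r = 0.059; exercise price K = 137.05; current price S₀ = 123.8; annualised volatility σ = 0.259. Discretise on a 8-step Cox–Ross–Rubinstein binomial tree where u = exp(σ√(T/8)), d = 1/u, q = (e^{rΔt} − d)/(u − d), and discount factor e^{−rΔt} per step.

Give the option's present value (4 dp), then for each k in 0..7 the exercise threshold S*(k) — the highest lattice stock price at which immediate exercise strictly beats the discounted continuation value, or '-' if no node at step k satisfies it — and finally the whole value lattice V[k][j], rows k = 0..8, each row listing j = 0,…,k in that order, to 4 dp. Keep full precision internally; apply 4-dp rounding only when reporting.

Δt=0.24188, u=1.13585, d=0.88040, q=0.52446, disc=e^(-rΔt)=0.98583
k=8 terminal: V=max(K-S,0) → 92.3648 79.3996 62.6724 41.0920 13.2500 0.0000 0.0000 0.0000 0.0000
k=7: j=0 S=50.7555 intr=86.2945 cont=84.3526 V=86.2945[EX]; j=1 S=65.4821 intr=71.5679 cont=69.6260 V=71.5679[EX]; j=2 S=84.4815 intr=52.5685 cont=50.6266 V=52.5685[EX]; j=3 S=108.9936 intr=28.0564 cont=26.1145 V=28.0564[EX]; j=4 S=140.6178 intr=0.0000 cont=6.2116 V=6.2116[hold]; j=5 S=181.4177 intr=0.0000 cont=0.0000 V=0.0000[hold]; j=6 S=234.0556 intr=0.0000 cont=0.0000 V=0.0000[hold]; j=7 S=301.9662 intr=0.0000 cont=0.0000 V=0.0000[hold]  S*(7)=108.9936
k=6: j=0 S=57.6504 intr=79.3996 cont=77.4577 V=79.3996[EX]; j=1 S=74.3776 intr=62.6724 cont=60.7305 V=62.6724[EX]; j=2 S=95.9580 intr=41.0920 cont=39.1501 V=41.0920[EX]; j=3 S=123.8000 intr=13.2500 cont=16.3644 V=16.3644[hold]; j=4 S=159.7202 intr=0.0000 cont=2.9120 V=2.9120[hold]; j=5 S=206.0627 intr=0.0000 cont=0.0000 V=0.0000[hold]; j=6 S=265.8512 intr=0.0000 cont=0.0000 V=0.0000[hold]  S*(6)=95.9580
k=5: j=0 S=65.4821 intr=71.5679 cont=69.6260 V=71.5679[EX]; j=1 S=84.4815 intr=52.5685 cont=50.6266 V=52.5685[EX]; j=2 S=108.9936 intr=28.0564 cont=27.7247 V=28.0564[EX]; j=3 S=140.6178 intr=0.0000 cont=9.1772 V=9.1772[hold]; j=4 S=181.4177 intr=0.0000 cont=1.3651 V=1.3651[hold]; j=5 S=234.0556 intr=0.0000 cont=0.0000 V=0.0000[hold]  S*(5)=108.9936
k=4: j=0 S=74.3776 intr=62.6724 cont=60.7305 V=62.6724[EX]; j=1 S=95.9580 intr=41.0920 cont=39.1501 V=41.0920[EX]; j=2 S=123.8000 intr=13.2500 cont=17.8977 V=17.8977[hold]; j=3 S=159.7202 intr=0.0000 cont=5.0080 V=5.0080[hold]; j=4 S=206.0627 intr=0.0000 cont=0.6400 V=0.6400[hold]  S*(4)=95.9580
k=3: j=0 S=84.4815 intr=52.5685 cont=50.6266 V=52.5685[EX]; j=1 S=108.9936 intr=28.0564 cont=28.5175 V=28.5175[hold]; j=2 S=140.6178 intr=0.0000 cont=10.9797 V=10.9797[hold]; j=3 S=181.4177 intr=0.0000 cont=2.6786 V=2.6786[hold]  S*(3)=84.4815
k=2: j=0 S=95.9580 intr=41.0920 cont=39.3885 V=41.0920[EX]; j=1 S=123.8000 intr=13.2500 cont=19.0458 V=19.0458[hold]; j=2 S=159.7202 intr=0.0000 cont=6.5322 V=6.5322[hold]  S*(2)=95.9580
k=1: j=0 S=108.9936 intr=28.0564 cont=29.1111 V=29.1111[hold]; j=1 S=140.6178 intr=0.0000 cont=12.3060 V=12.3060[hold]  S*(1)=-
k=0: j=0 S=123.8000 intr=13.2500 cont=20.0098 V=20.0098[hold]  S*(0)=-

price = 20.0098
boundary = - - 95.9580 84.4815 95.9580 108.9936 95.9580 108.9936
tree:
20.0098
29.1111 12.3060
41.0920 19.0458 6.5322
52.5685 28.5175 10.9797 2.6786
62.6724 41.0920 17.8977 5.0080 0.6400
71.5679 52.5685 28.0564 9.1772 1.3651 0.0000
79.3996 62.6724 41.0920 16.3644 2.9120 0.0000 0.0000
86.2945 71.5679 52.5685 28.0564 6.2116 0.0000 0.0000 0.0000
92.3648 79.3996 62.6724 41.0920 13.2500 0.0000 0.0000 0.0000 0.0000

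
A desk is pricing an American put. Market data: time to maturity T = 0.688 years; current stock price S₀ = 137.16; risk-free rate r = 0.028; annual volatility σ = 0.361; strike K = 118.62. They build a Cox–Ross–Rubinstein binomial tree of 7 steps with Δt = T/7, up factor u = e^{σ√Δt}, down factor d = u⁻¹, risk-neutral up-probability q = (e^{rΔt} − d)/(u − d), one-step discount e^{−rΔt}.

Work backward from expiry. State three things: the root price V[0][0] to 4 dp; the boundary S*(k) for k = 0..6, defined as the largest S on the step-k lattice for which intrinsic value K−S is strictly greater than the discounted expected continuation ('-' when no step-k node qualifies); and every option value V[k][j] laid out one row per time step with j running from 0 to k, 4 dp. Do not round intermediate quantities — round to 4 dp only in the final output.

Δt=0.09829, u=1.11983, d=0.89299, q=0.48389, disc=e^(-rΔt)=0.99725
k=7 terminal: V=max(K-S,0) → 56.5092 40.7321 20.9473 0.0000 0.0000 0.0000 0.0000 0.0000
k=6: j=0 S=69.5534 intr=49.0666 cont=48.7406 V=49.0666[EX]; j=1 S=87.2211 intr=31.3989 cont=31.0729 V=31.3989[EX]; j=2 S=109.3766 intr=9.2434 cont=10.7815 V=10.7815[hold]; j=3 S=137.1600 intr=0.0000 cont=0.0000 V=0.0000[hold]; j=4 S=172.0008 intr=0.0000 cont=0.0000 V=0.0000[hold]; j=5 S=215.6917 intr=0.0000 cont=0.0000 V=0.0000[hold]; j=6 S=270.4808 intr=0.0000 cont=0.0000 V=0.0000[hold]  S*(6)=87.2211
k=5: j=0 S=77.8879 intr=40.7321 cont=40.4061 V=40.7321[EX]; j=1 S=97.6727 intr=20.9473 cont=21.3636 V=21.3636[hold]; j=2 S=122.4830 intr=0.0000 cont=5.5492 V=5.5492[hold]; j=3 S=153.5957 intr=0.0000 cont=0.0000 V=0.0000[hold]; j=4 S=192.6114 intr=0.0000 cont=0.0000 V=0.0000[hold]; j=5 S=241.5377 intr=0.0000 cont=0.0000 V=0.0000[hold]  S*(5)=77.8879
k=4: j=0 S=87.2211 intr=31.3989 cont=31.2738 V=31.3989[EX]; j=1 S=109.3766 intr=9.2434 cont=13.6736 V=13.6736[hold]; j=2 S=137.1600 intr=0.0000 cont=2.8562 V=2.8562[hold]; j=3 S=172.0008 intr=0.0000 cont=0.0000 V=0.0000[hold]; j=4 S=215.6917 intr=0.0000 cont=0.0000 V=0.0000[hold]  S*(4)=87.2211
k=3: j=0 S=97.6727 intr=20.9473 cont=22.7592 V=22.7592[hold]; j=1 S=122.4830 intr=0.0000 cont=8.4160 V=8.4160[hold]; j=2 S=153.5957 intr=0.0000 cont=1.4701 V=1.4701[hold]; j=3 S=192.6114 intr=0.0000 cont=0.0000 V=0.0000[hold]  S*(3)=-
k=2: j=0 S=109.3766 intr=9.2434 cont=15.7752 V=15.7752[hold]; j=1 S=137.1600 intr=0.0000 cont=5.0411 V=5.0411[hold]; j=2 S=172.0008 intr=0.0000 cont=0.7566 V=0.7566[hold]  S*(2)=-
k=1: j=0 S=122.4830 intr=0.0000 cont=10.5521 V=10.5521[hold]; j=1 S=153.5957 intr=0.0000 cont=2.9597 V=2.9597[hold]  S*(1)=-
k=0: j=0 S=137.1600 intr=0.0000 cont=6.8593 V=6.8593[hold]  S*(0)=-

price = 6.8593
boundary = - - - - 87.2211 77.8879 87.2211
tree:
6.8593
10.5521 2.9597
15.7752 5.0411 0.7566
22.7592 8.4160 1.4701 0.0000
31.3989 13.6736 2.8562 0.0000 0.0000
40.7321 21.3636 5.5492 0.0000 0.0000 0.0000
49.0666 31.3989 10.7815 0.0000 0.0000 0.0000 0.0000
56.5092 40.7321 20.9473 0.0000 0.0000 0.0000 0.0000 0.0000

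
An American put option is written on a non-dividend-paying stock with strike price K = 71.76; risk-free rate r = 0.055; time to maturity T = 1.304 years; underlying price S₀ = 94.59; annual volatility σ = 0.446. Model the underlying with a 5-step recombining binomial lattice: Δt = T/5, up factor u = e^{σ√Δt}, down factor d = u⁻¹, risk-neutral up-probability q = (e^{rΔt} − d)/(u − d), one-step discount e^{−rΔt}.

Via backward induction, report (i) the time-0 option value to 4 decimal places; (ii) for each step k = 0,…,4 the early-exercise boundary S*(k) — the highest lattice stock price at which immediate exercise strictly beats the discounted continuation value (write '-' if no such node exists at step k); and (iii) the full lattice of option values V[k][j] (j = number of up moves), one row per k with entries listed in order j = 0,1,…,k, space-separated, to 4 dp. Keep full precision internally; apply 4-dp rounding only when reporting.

Δt=0.26080, u=1.25579, d=0.79631, q=0.47475, disc=e^(-rΔt)=0.98576
k=5 terminal: V=max(K-S,0) → 41.4729 23.9969 0.0000 0.0000 0.0000 0.0000
k=4: j=0 S=38.0343 intr=33.7257 cont=32.7037 V=33.7257[EX]; j=1 S=59.9805 intr=11.7795 cont=12.4249 V=12.4249[hold]; j=2 S=94.5900 intr=0.0000 cont=0.0000 V=0.0000[hold]; j=3 S=149.1695 intr=0.0000 cont=0.0000 V=0.0000[hold]; j=4 S=235.2421 intr=0.0000 cont=0.0000 V=0.0000[hold]  S*(4)=38.0343
k=3: j=0 S=47.7631 intr=23.9969 cont=23.2770 V=23.9969[EX]; j=1 S=75.3230 intr=0.0000 cont=6.4333 V=6.4333[hold]; j=2 S=118.7853 intr=0.0000 cont=0.0000 V=0.0000[hold]; j=3 S=187.3258 intr=0.0000 cont=0.0000 V=0.0000[hold]  S*(3)=47.7631
k=2: j=0 S=59.9805 intr=11.7795 cont=15.4356 V=15.4356[hold]; j=1 S=94.5900 intr=0.0000 cont=3.3310 V=3.3310[hold]; j=2 S=149.1695 intr=0.0000 cont=0.0000 V=0.0000[hold]  S*(2)=-
k=1: j=0 S=75.3230 intr=0.0000 cont=9.5510 V=9.5510[hold]; j=1 S=118.7853 intr=0.0000 cont=1.7247 V=1.7247[hold]  S*(1)=-
k=0: j=0 S=94.5900 intr=0.0000 cont=5.7524 V=5.7524[hold]  S*(0)=-

price = 5.7524
boundary = - - - 47.7631 38.0343
tree:
5.7524
9.5510 1.7247
15.4356 3.3310 0.0000
23.9969 6.4333 0.0000 0.0000
33.7257 12.4249 0.0000 0.0000 0.0000
41.4729 23.9969 0.0000 0.0000 0.0000 0.0000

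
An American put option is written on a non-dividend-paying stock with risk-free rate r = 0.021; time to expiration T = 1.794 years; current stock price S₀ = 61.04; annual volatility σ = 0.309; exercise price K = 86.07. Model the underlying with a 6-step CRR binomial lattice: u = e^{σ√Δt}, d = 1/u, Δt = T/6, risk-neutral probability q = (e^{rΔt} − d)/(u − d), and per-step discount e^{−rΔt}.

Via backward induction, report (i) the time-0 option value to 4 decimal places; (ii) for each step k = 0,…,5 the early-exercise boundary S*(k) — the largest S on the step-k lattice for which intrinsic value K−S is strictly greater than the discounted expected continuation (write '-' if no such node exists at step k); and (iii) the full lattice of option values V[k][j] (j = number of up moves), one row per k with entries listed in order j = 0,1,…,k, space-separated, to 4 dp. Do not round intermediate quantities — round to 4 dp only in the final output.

Δt=0.29900, u=1.18408, d=0.84454, q=0.47641, disc=e^(-rΔt)=0.99374
k=6 terminal: V=max(K-S,0) → 63.9220 55.0177 42.5334 25.0300 0.4895 0.0000 0.0000
k=5: j=0 S=26.2249 intr=59.8451 cont=59.3064 V=59.8451[EX]; j=1 S=36.7684 intr=49.3016 cont=48.7629 V=49.3016[EX]; j=2 S=51.5507 intr=34.5193 cont=33.9806 V=34.5193[EX]; j=3 S=72.2761 intr=13.7939 cont=13.2552 V=13.7939[EX]; j=4 S=101.3339 intr=0.0000 cont=0.2547 V=0.2547[hold]; j=5 S=142.0742 intr=0.0000 cont=0.0000 V=0.0000[hold]  S*(5)=72.2761
k=4: j=0 S=31.0523 intr=55.0177 cont=54.4789 V=55.0177[EX]; j=1 S=43.5366 intr=42.5334 cont=41.9947 V=42.5334[EX]; j=2 S=61.0400 intr=25.0300 cont=24.4913 V=25.0300[EX]; j=3 S=85.5805 intr=0.4895 cont=7.2977 V=7.2977[hold]; j=4 S=119.9872 intr=0.0000 cont=0.1325 V=0.1325[hold]  S*(4)=61.0400
k=3: j=0 S=36.7684 intr=49.3016 cont=48.7629 V=49.3016[EX]; j=1 S=51.5507 intr=34.5193 cont=33.9806 V=34.5193[EX]; j=2 S=72.2761 intr=13.7939 cont=16.4784 V=16.4784[hold]; j=3 S=101.3339 intr=0.0000 cont=3.8598 V=3.8598[hold]  S*(3)=51.5507
k=2: j=0 S=43.5366 intr=42.5334 cont=41.9947 V=42.5334[EX]; j=1 S=61.0400 intr=25.0300 cont=25.7622 V=25.7622[hold]; j=2 S=85.5805 intr=0.4895 cont=10.4013 V=10.4013[hold]  S*(2)=43.5366
k=1: j=0 S=51.5507 intr=34.5193 cont=34.3272 V=34.5193[EX]; j=1 S=72.2761 intr=13.7939 cont=18.3286 V=18.3286[hold]  S*(1)=51.5507
k=0: j=0 S=61.0400 intr=25.0300 cont=26.6381 V=26.6381[hold]  S*(0)=-

price = 26.6381
boundary = - 51.5507 43.5366 51.5507 61.0400 72.2761
tree:
26.6381
34.5193 18.3286
42.5334 25.7622 10.4013
49.3016 34.5193 16.4784 3.8598
55.0177 42.5334 25.0300 7.2977 0.1325
59.8451 49.3016 34.5193 13.7939 0.2547 0.0000
63.9220 55.0177 42.5334 25.0300 0.4895 0.0000 0.0000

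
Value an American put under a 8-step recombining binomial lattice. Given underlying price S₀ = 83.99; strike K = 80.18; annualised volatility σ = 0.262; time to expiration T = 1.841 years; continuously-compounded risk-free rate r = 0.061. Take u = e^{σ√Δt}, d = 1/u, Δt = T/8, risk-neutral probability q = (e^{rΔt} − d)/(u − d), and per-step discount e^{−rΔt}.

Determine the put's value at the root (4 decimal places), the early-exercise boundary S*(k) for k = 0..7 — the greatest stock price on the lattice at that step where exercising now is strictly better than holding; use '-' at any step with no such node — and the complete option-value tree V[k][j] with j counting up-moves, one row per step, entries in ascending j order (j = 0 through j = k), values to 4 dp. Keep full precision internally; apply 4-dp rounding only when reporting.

params: Δt=0.23012 u=1.13392 d=0.88189 q=0.52471 e^(-rΔt)=0.98606
t_8 payoffs: 49.4506 40.6686 29.3769 14.8581 0.0000 0.0000 0.0000 0.0000 0.0000
t_7: node(7,0) S=34.8448 payoff=45.3352 vs cont=44.2175 → 45.3352 [stop]  node(7,1) S=44.8029 payoff=35.3771 vs cont=34.2594 → 35.3771 [stop]  node(7,2) S=57.6069 payoff=22.5731 vs cont=21.4554 → 22.5731 [stop]  node(7,3) S=74.0702 payoff=6.1098 vs cont=6.9634 → 6.9634 [wait]  node(7,4) S=95.2383 payoff=0.0000 vs cont=0.0000 → 0.0000 [wait]  node(7,5) S=122.4561 payoff=0.0000 vs cont=0.0000 → 0.0000 [wait]  node(7,6) S=157.4523 payoff=0.0000 vs cont=0.0000 → 0.0000 [wait]  node(7,7) S=202.4499 payoff=0.0000 vs cont=0.0000 → 0.0000 [wait]  ⇒ S*(7)=57.6069
t_6: node(6,0) S=39.5114 payoff=40.6686 vs cont=39.5510 → 40.6686 [stop]  node(6,1) S=50.8031 payoff=29.3769 vs cont=28.2592 → 29.3769 [stop]  node(6,2) S=65.3219 payoff=14.8581 vs cont=14.1820 → 14.8581 [stop]  node(6,3) S=83.9900 payoff=0.0000 vs cont=3.2635 → 3.2635 [wait]  node(6,4) S=107.9931 payoff=0.0000 vs cont=0.0000 → 0.0000 [wait]  node(6,5) S=138.8560 payoff=0.0000 vs cont=0.0000 → 0.0000 [wait]  node(6,6) S=178.5390 payoff=0.0000 vs cont=0.0000 → 0.0000 [wait]  ⇒ S*(6)=65.3219
t_5: node(5,0) S=44.8029 payoff=35.3771 vs cont=34.2594 → 35.3771 [stop]  node(5,1) S=57.6069 payoff=22.5731 vs cont=21.4554 → 22.5731 [stop]  node(5,2) S=74.0702 payoff=6.1098 vs cont=8.6520 → 8.6520 [wait]  node(5,3) S=95.2383 payoff=0.0000 vs cont=1.5295 → 1.5295 [wait]  node(5,4) S=122.4561 payoff=0.0000 vs cont=0.0000 → 0.0000 [wait]  node(5,5) S=157.4523 payoff=0.0000 vs cont=0.0000 → 0.0000 [wait]  ⇒ S*(5)=57.6069
t_4: node(4,0) S=50.8031 payoff=29.3769 vs cont=28.2592 → 29.3769 [stop]  node(4,1) S=65.3219 payoff=14.8581 vs cont=15.0557 → 15.0557 [wait]  node(4,2) S=83.9900 payoff=0.0000 vs cont=4.8462 → 4.8462 [wait]  node(4,3) S=107.9931 payoff=0.0000 vs cont=0.7168 → 0.7168 [wait]  node(4,4) S=138.8560 payoff=0.0000 vs cont=0.0000 → 0.0000 [wait]  ⇒ S*(4)=50.8031
t_3: node(3,0) S=57.6069 payoff=22.5731 vs cont=21.5576 → 22.5731 [stop]  node(3,1) S=74.0702 payoff=6.1098 vs cont=9.5635 → 9.5635 [wait]  node(3,2) S=95.2383 payoff=0.0000 vs cont=2.6421 → 2.6421 [wait]  node(3,3) S=122.4561 payoff=0.0000 vs cont=0.3359 → 0.3359 [wait]  ⇒ S*(3)=57.6069
t_2: node(2,0) S=65.3219 payoff=14.8581 vs cont=15.5273 → 15.5273 [wait]  node(2,1) S=83.9900 payoff=0.0000 vs cont=5.8491 → 5.8491 [wait]  node(2,2) S=107.9931 payoff=0.0000 vs cont=1.4121 → 1.4121 [wait]  ⇒ S*(2)=-
t_1: node(1,0) S=74.0702 payoff=6.1098 vs cont=10.3034 → 10.3034 [wait]  node(1,1) S=95.2383 payoff=0.0000 vs cont=3.4719 → 3.4719 [wait]  ⇒ S*(1)=-
t_0: node(0,0) S=83.9900 payoff=0.0000 vs cont=6.6252 → 6.6252 [wait]  ⇒ S*(0)=-

price = 6.6252
boundary = - - - 57.6069 50.8031 57.6069 65.3219 57.6069
tree:
6.6252
10.3034 3.4719
15.5273 5.8491 1.4121
22.5731 9.5635 2.6421 0.3359
29.3769 15.0557 4.8462 0.7168 0.0000
35.3771 22.5731 8.6520 1.5295 0.0000 0.0000
40.6686 29.3769 14.8581 3.2635 0.0000 0.0000 0.0000
45.3352 35.3771 22.5731 6.9634 0.0000 0.0000 0.0000 0.0000
49.4506 40.6686 29.3769 14.8581 0.0000 0.0000 0.0000 0.0000 0.0000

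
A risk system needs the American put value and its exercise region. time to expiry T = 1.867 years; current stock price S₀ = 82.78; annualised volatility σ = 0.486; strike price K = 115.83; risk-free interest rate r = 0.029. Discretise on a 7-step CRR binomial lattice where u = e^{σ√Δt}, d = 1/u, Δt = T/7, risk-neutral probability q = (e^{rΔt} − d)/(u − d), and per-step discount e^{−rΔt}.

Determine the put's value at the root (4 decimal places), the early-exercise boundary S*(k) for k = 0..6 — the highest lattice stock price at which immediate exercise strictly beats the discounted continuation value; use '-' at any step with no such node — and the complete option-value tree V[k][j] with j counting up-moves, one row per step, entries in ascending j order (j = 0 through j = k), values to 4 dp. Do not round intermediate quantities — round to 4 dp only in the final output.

price = 42.3132
boundary = - - 50.1091 38.9863 50.1091 64.4052 82.7800
tree:
42.3132
53.6127 29.3881
65.7209 39.9046 17.1874
76.8437 52.3147 25.5966 7.3234
85.4975 65.7209 37.0161 12.2400 1.5094
92.2304 76.8437 51.4248 20.2442 2.7802 0.0000
97.4689 85.4975 65.7209 33.0500 5.1211 0.0000 0.0000
101.5445 92.2304 76.8437 51.4248 9.4329 0.0000 0.0000 0.0000

Δt=0.26671, u=1.28530, d=0.77803, q=0.45289, disc=e^(-rΔt)=0.99230
k=7 terminal: V=max(K-S,0) → 101.5445 92.2304 76.8437 51.4248 9.4329 0.0000 0.0000 0.0000
k=6: j=0 S=18.3611 intr=97.4689 cont=96.5764 V=97.4689[EX]; j=1 S=30.3325 intr=85.4975 cont=84.6050 V=85.4975[EX]; j=2 S=50.1091 intr=65.7209 cont=64.8284 V=65.7209[EX]; j=3 S=82.7800 intr=33.0500 cont=32.1575 V=33.0500[EX]; j=4 S=136.7521 intr=0.0000 cont=5.1211 V=5.1211[hold]; j=5 S=225.9138 intr=0.0000 cont=0.0000 V=0.0000[hold]; j=6 S=373.2084 intr=0.0000 cont=0.0000 V=0.0000[hold]  S*(6)=82.7800
k=5: j=0 S=23.5996 intr=92.2304 cont=91.3380 V=92.2304[EX]; j=1 S=38.9863 intr=76.8437 cont=75.9512 V=76.8437[EX]; j=2 S=64.4052 intr=51.4248 cont=50.5323 V=51.4248[EX]; j=3 S=106.3971 intr=9.4329 cont=20.2442 V=20.2442[hold]; j=4 S=175.7674 intr=0.0000 cont=2.7802 V=2.7802[hold]; j=5 S=290.3669 intr=0.0000 cont=0.0000 V=0.0000[hold]  S*(5)=64.4052
k=4: j=0 S=30.3325 intr=85.4975 cont=84.6050 V=85.4975[EX]; j=1 S=50.1091 intr=65.7209 cont=64.8284 V=65.7209[EX]; j=2 S=82.7800 intr=33.0500 cont=37.0161 V=37.0161[hold]; j=3 S=136.7521 intr=0.0000 cont=12.2400 V=12.2400[hold]; j=4 S=225.9138 intr=0.0000 cont=1.5094 V=1.5094[hold]  S*(4)=50.1091
k=3: j=0 S=38.9863 intr=76.8437 cont=75.9512 V=76.8437[EX]; j=1 S=64.4052 intr=51.4248 cont=52.3147 V=52.3147[hold]; j=2 S=106.3971 intr=9.4329 cont=25.5966 V=25.5966[hold]; j=3 S=175.7674 intr=0.0000 cont=7.3234 V=7.3234[hold]  S*(3)=38.9863
k=2: j=0 S=50.1091 intr=65.7209 cont=65.2283 V=65.7209[EX]; j=1 S=82.7800 intr=33.0500 cont=39.9046 V=39.9046[hold]; j=2 S=136.7521 intr=0.0000 cont=17.1874 V=17.1874[hold]  S*(2)=50.1091
k=1: j=0 S=64.4052 intr=51.4248 cont=53.6127 V=53.6127[hold]; j=1 S=106.3971 intr=9.4329 cont=29.3881 V=29.3881[hold]  S*(1)=-
k=0: j=0 S=82.7800 intr=33.0500 cont=42.3132 V=42.3132[hold]  S*(0)=-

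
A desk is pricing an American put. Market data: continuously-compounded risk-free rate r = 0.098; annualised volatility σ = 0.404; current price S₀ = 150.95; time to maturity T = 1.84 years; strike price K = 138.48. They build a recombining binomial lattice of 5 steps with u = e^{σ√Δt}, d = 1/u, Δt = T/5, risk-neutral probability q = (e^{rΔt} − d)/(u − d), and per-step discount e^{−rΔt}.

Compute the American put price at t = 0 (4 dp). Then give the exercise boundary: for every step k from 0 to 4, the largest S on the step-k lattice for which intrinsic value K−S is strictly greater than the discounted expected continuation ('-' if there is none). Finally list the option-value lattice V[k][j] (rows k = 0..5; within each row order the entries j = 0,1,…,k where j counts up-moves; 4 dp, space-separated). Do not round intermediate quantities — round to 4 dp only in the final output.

Δt=0.36800, u=1.27772, d=0.78264, q=0.51321, disc=e^(-rΔt)=0.96458
k=5 terminal: V=max(K-S,0) → 94.1547 66.1157 20.3400 0.0000 0.0000 0.0000
k=4: j=0 S=56.6354 intr=81.8446 cont=76.9394 V=81.8446[EX]; j=1 S=92.4614 intr=46.0186 cont=41.1134 V=46.0186[EX]; j=2 S=150.9500 intr=0.0000 cont=9.5506 V=9.5506[hold]; j=3 S=246.4368 intr=0.0000 cont=0.0000 V=0.0000[hold]; j=4 S=402.3260 intr=0.0000 cont=0.0000 V=0.0000[hold]  S*(4)=92.4614
k=3: j=0 S=72.3643 intr=66.1157 cont=61.2105 V=66.1157[EX]; j=1 S=118.1400 intr=20.3400 cont=26.3358 V=26.3358[hold]; j=2 S=192.8721 intr=0.0000 cont=4.4845 V=4.4845[hold]; j=3 S=314.8777 intr=0.0000 cont=0.0000 V=0.0000[hold]  S*(3)=72.3643
k=2: j=0 S=92.4614 intr=46.0186 cont=44.0815 V=46.0186[EX]; j=1 S=150.9500 intr=0.0000 cont=14.5858 V=14.5858[hold]; j=2 S=246.4368 intr=0.0000 cont=2.1057 V=2.1057[hold]  S*(2)=92.4614
k=1: j=0 S=118.1400 intr=20.3400 cont=28.8283 V=28.8283[hold]; j=1 S=192.8721 intr=0.0000 cont=7.8911 V=7.8911[hold]  S*(1)=-
k=0: j=0 S=150.9500 intr=0.0000 cont=17.4426 V=17.4426[hold]  S*(0)=-

price = 17.4426
boundary = - - 92.4614 72.3643 92.4614
tree:
17.4426
28.8283 7.8911
46.0186 14.5858 2.1057
66.1157 26.3358 4.4845 0.0000
81.8446 46.0186 9.5506 0.0000 0.0000
94.1547 66.1157 20.3400 0.0000 0.0000 0.0000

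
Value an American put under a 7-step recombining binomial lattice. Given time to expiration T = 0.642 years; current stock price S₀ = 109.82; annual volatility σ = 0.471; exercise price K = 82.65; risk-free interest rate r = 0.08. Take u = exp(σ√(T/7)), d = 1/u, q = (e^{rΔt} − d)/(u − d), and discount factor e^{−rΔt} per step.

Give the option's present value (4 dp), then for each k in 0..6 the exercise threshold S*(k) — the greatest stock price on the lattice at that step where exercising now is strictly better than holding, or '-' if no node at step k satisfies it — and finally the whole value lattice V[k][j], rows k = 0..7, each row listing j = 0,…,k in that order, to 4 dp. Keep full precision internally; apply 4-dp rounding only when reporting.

Δt=0.09171, u=1.15331, d=0.86707, q=0.49013, disc=e^(-rΔt)=0.99269
k=7 terminal: V=max(K-S,0) → 42.1878 28.8300 11.0622 0.0000 0.0000 0.0000 0.0000 0.0000
k=6: j=0 S=46.6656 intr=35.9844 cont=35.3802 V=35.9844[EX]; j=1 S=62.0714 intr=20.5786 cont=19.9744 V=20.5786[EX]; j=2 S=82.5632 intr=0.0868 cont=5.5991 V=5.5991[hold]; j=3 S=109.8200 intr=0.0000 cont=0.0000 V=0.0000[hold]; j=4 S=146.0752 intr=0.0000 cont=0.0000 V=0.0000[hold]; j=5 S=194.2994 intr=0.0000 cont=0.0000 V=0.0000[hold]; j=6 S=258.4440 intr=0.0000 cont=0.0000 V=0.0000[hold]  S*(6)=62.0714
k=5: j=0 S=53.8200 intr=28.8300 cont=28.2258 V=28.8300[EX]; j=1 S=71.5878 intr=11.0622 cont=13.1400 V=13.1400[hold]; j=2 S=95.2213 intr=0.0000 cont=2.8340 V=2.8340[hold]; j=3 S=126.6569 intr=0.0000 cont=0.0000 V=0.0000[hold]; j=4 S=168.4705 intr=0.0000 cont=0.0000 V=0.0000[hold]; j=5 S=224.0881 intr=0.0000 cont=0.0000 V=0.0000[hold]  S*(5)=53.8200
k=4: j=0 S=62.0714 intr=20.5786 cont=20.9853 V=20.9853[hold]; j=1 S=82.5632 intr=0.0868 cont=8.0296 V=8.0296[hold]; j=2 S=109.8200 intr=0.0000 cont=1.4344 V=1.4344[hold]; j=3 S=146.0752 intr=0.0000 cont=0.0000 V=0.0000[hold]; j=4 S=194.2994 intr=0.0000 cont=0.0000 V=0.0000[hold]  S*(4)=-
k=3: j=0 S=71.5878 intr=11.0622 cont=14.5284 V=14.5284[hold]; j=1 S=95.2213 intr=0.0000 cont=4.7620 V=4.7620[hold]; j=2 S=126.6569 intr=0.0000 cont=0.7260 V=0.7260[hold]; j=3 S=168.4705 intr=0.0000 cont=0.0000 V=0.0000[hold]  S*(3)=-
k=2: j=0 S=82.5632 intr=0.0868 cont=9.6704 V=9.6704[hold]; j=1 S=109.8200 intr=0.0000 cont=2.7635 V=2.7635[hold]; j=2 S=146.0752 intr=0.0000 cont=0.3675 V=0.3675[hold]  S*(2)=-
k=1: j=0 S=95.2213 intr=0.0000 cont=6.2392 V=6.2392[hold]; j=1 S=126.6569 intr=0.0000 cont=1.5775 V=1.5775[hold]  S*(1)=-
k=0: j=0 S=109.8200 intr=0.0000 cont=3.9255 V=3.9255[hold]  S*(0)=-

price = 3.9255
boundary = - - - - - 53.8200 62.0714
tree:
3.9255
6.2392 1.5775
9.6704 2.7635 0.3675
14.5284 4.7620 0.7260 0.0000
20.9853 8.0296 1.4344 0.0000 0.0000
28.8300 13.1400 2.8340 0.0000 0.0000 0.0000
35.9844 20.5786 5.5991 0.0000 0.0000 0.0000 0.0000
42.1878 28.8300 11.0622 0.0000 0.0000 0.0000 0.0000 0.0000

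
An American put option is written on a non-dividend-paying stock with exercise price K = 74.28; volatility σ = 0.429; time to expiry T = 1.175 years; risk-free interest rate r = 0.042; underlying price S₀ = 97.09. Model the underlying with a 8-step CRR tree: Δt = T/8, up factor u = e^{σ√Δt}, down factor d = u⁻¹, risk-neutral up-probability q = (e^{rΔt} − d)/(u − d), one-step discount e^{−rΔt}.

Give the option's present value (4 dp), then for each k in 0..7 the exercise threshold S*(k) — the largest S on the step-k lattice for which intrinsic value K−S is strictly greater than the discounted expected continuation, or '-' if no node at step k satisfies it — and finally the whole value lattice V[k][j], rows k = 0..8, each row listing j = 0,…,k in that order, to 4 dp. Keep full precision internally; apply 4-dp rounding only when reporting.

Δt=0.14688, u=1.17870, d=0.84839, q=0.47772, disc=e^(-rΔt)=0.99385
k=8 terminal: V=max(K-S,0) → 48.2214 38.0759 23.9806 4.3974 0.0000 0.0000 0.0000 0.0000 0.0000
k=7: j=0 S=30.7153 intr=43.5647 cont=43.1079 V=43.5647[EX]; j=1 S=42.6737 intr=31.6063 cont=31.1495 V=31.6063[EX]; j=2 S=59.2879 intr=14.9921 cont=14.5353 V=14.9921[EX]; j=3 S=82.3705 intr=0.0000 cont=2.2826 V=2.2826[hold]; j=4 S=114.4399 intr=0.0000 cont=0.0000 V=0.0000[hold]; j=5 S=158.9948 intr=0.0000 cont=0.0000 V=0.0000[hold]; j=6 S=220.8965 intr=0.0000 cont=0.0000 V=0.0000[hold]; j=7 S=306.8983 intr=0.0000 cont=0.0000 V=0.0000[hold]  S*(7)=59.2879
k=6: j=0 S=36.2041 intr=38.0759 cont=37.6191 V=38.0759[EX]; j=1 S=50.2994 intr=23.9806 cont=23.5238 V=23.9806[EX]; j=2 S=69.8826 intr=4.3974 cont=8.8656 V=8.8656[hold]; j=3 S=97.0900 intr=0.0000 cont=1.1848 V=1.1848[hold]; j=4 S=134.8901 intr=0.0000 cont=0.0000 V=0.0000[hold]; j=5 S=187.4070 intr=0.0000 cont=0.0000 V=0.0000[hold]; j=6 S=260.3704 intr=0.0000 cont=0.0000 V=0.0000[hold]  S*(6)=50.2994
k=5: j=0 S=42.6737 intr=31.6063 cont=31.1495 V=31.6063[EX]; j=1 S=59.2879 intr=14.9921 cont=16.6567 V=16.6567[hold]; j=2 S=82.3705 intr=0.0000 cont=5.1643 V=5.1643[hold]; j=3 S=114.4399 intr=0.0000 cont=0.6150 V=0.6150[hold]; j=4 S=158.9948 intr=0.0000 cont=0.0000 V=0.0000[hold]; j=5 S=220.8965 intr=0.0000 cont=0.0000 V=0.0000[hold]  S*(5)=42.6737
k=4: j=0 S=50.2994 intr=23.9806 cont=24.3141 V=24.3141[hold]; j=1 S=69.8826 intr=4.3974 cont=11.0979 V=11.0979[hold]; j=2 S=97.0900 intr=0.0000 cont=2.9726 V=2.9726[hold]; j=3 S=134.8901 intr=0.0000 cont=0.3192 V=0.3192[hold]; j=4 S=187.4070 intr=0.0000 cont=0.0000 V=0.0000[hold]  S*(4)=-
k=3: j=0 S=59.2879 intr=14.9921 cont=17.8897 V=17.8897[hold]; j=1 S=82.3705 intr=0.0000 cont=7.1719 V=7.1719[hold]; j=2 S=114.4399 intr=0.0000 cont=1.6945 V=1.6945[hold]; j=3 S=158.9948 intr=0.0000 cont=0.1657 V=0.1657[hold]  S*(3)=-
k=2: j=0 S=69.8826 intr=4.3974 cont=12.6910 V=12.6910[hold]; j=1 S=97.0900 intr=0.0000 cont=4.5272 V=4.5272[hold]; j=2 S=134.8901 intr=0.0000 cont=0.9582 V=0.9582[hold]  S*(2)=-
k=1: j=0 S=82.3705 intr=0.0000 cont=8.7369 V=8.7369[hold]; j=1 S=114.4399 intr=0.0000 cont=2.8049 V=2.8049[hold]  S*(1)=-
k=0: j=0 S=97.0900 intr=0.0000 cont=5.8667 V=5.8667[hold]  S*(0)=-

price = 5.8667
boundary = - - - - - 42.6737 50.2994 59.2879
tree:
5.8667
8.7369 2.8049
12.6910 4.5272 0.9582
17.8897 7.1719 1.6945 0.1657
24.3141 11.0979 2.9726 0.3192 0.0000
31.6063 16.6567 5.1643 0.6150 0.0000 0.0000
38.0759 23.9806 8.8656 1.1848 0.0000 0.0000 0.0000
43.5647 31.6063 14.9921 2.2826 0.0000 0.0000 0.0000 0.0000
48.2214 38.0759 23.9806 4.3974 0.0000 0.0000 0.0000 0.0000 0.0000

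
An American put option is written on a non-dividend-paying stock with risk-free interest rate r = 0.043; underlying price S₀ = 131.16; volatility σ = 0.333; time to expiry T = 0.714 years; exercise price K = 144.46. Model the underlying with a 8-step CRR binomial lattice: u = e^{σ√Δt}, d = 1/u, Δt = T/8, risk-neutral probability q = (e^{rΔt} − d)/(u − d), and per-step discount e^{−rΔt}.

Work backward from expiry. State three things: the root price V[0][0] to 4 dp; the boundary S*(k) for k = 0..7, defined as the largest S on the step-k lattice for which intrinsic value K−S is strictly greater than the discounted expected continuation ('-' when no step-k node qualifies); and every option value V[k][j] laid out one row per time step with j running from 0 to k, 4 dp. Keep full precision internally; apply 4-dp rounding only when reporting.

Δt=0.08925  u=1.10460  d=0.90531  q=0.49444  discount=0.99617
step 8 (expiry): payoffs max(K−S,0) = 85.2817 72.2542 56.3588 36.9642 13.3000 0.0000 0.0000 0.0000 0.0000
step 7: (k=7,j=0): S=65.3683, (K−S)⁺=79.0917, hold=78.5383 ⇒ V=79.0917 exercise | (k=7,j=1): S=79.7585, (K−S)⁺=64.7015, hold=64.1481 ⇒ V=64.7015 exercise | (k=7,j=2): S=97.3166, (K−S)⁺=47.1434, hold=46.5901 ⇒ V=47.1434 exercise | (k=7,j=3): S=118.7399, (K−S)⁺=25.7201, hold=25.1668 ⇒ V=25.7201 exercise | (k=7,j=4): S=144.8793, (K−S)⁺=0.0000, hold=6.6981 ⇒ V=6.6981 continue | (k=7,j=5): S=176.7730, (K−S)⁺=0.0000, hold=0.0000 ⇒ V=0.0000 continue | (k=7,j=6): S=215.6879, (K−S)⁺=0.0000, hold=0.0000 ⇒ V=0.0000 continue | (k=7,j=7): S=263.1694, (K−S)⁺=0.0000, hold=0.0000 ⇒ V=0.0000 continue  boundary S*=118.7399
step 6: (k=6,j=0): S=72.2058, (K−S)⁺=72.2542, hold=71.7008 ⇒ V=72.2542 exercise | (k=6,j=1): S=88.1012, (K−S)⁺=56.3588, hold=55.8054 ⇒ V=56.3588 exercise | (k=6,j=2): S=107.4958, (K−S)⁺=36.9642, hold=36.4108 ⇒ V=36.9642 exercise | (k=6,j=3): S=131.1600, (K−S)⁺=13.3000, hold=16.2523 ⇒ V=16.2523 continue | (k=6,j=4): S=160.0336, (K−S)⁺=0.0000, hold=3.3733 ⇒ V=3.3733 continue | (k=6,j=5): S=195.2634, (K−S)⁺=0.0000, hold=0.0000 ⇒ V=0.0000 continue | (k=6,j=6): S=238.2487, (K−S)⁺=0.0000, hold=0.0000 ⇒ V=0.0000 continue  boundary S*=107.4958
step 5: (k=5,j=0): S=79.7585, (K−S)⁺=64.7015, hold=64.1481 ⇒ V=64.7015 exercise | (k=5,j=1): S=97.3166, (K−S)⁺=47.1434, hold=46.5901 ⇒ V=47.1434 exercise | (k=5,j=2): S=118.7399, (K−S)⁺=25.7201, hold=26.6210 ⇒ V=26.6210 continue | (k=5,j=3): S=144.8793, (K−S)⁺=0.0000, hold=9.8465 ⇒ V=9.8465 continue | (k=5,j=4): S=176.7730, (K−S)⁺=0.0000, hold=1.6989 ⇒ V=1.6989 continue | (k=5,j=5): S=215.6879, (K−S)⁺=0.0000, hold=0.0000 ⇒ V=0.0000 continue  boundary S*=97.3166
step 4: (k=4,j=0): S=88.1012, (K−S)⁺=56.3588, hold=55.8054 ⇒ V=56.3588 exercise | (k=4,j=1): S=107.4958, (K−S)⁺=36.9642, hold=36.8545 ⇒ V=36.9642 exercise | (k=4,j=2): S=131.1600, (K−S)⁺=13.3000, hold=18.2568 ⇒ V=18.2568 continue | (k=4,j=3): S=160.0336, (K−S)⁺=0.0000, hold=5.7957 ⇒ V=5.7957 continue | (k=4,j=4): S=195.2634, (K−S)⁺=0.0000, hold=0.8556 ⇒ V=0.8556 continue  boundary S*=107.4958
step 3: (k=3,j=0): S=97.3166, (K−S)⁺=47.1434, hold=46.5901 ⇒ V=47.1434 exercise | (k=3,j=1): S=118.7399, (K−S)⁺=25.7201, hold=27.6082 ⇒ V=27.6082 continue | (k=3,j=2): S=144.8793, (K−S)⁺=0.0000, hold=12.0491 ⇒ V=12.0491 continue | (k=3,j=3): S=176.7730, (K−S)⁺=0.0000, hold=3.3402 ⇒ V=3.3402 continue  boundary S*=97.3166
step 2: (k=2,j=0): S=107.4958, (K−S)⁺=36.9642, hold=37.3408 ⇒ V=37.3408 continue | (k=2,j=1): S=131.1600, (K−S)⁺=13.3000, hold=19.8389 ⇒ V=19.8389 continue | (k=2,j=2): S=160.0336, (K−S)⁺=0.0000, hold=7.7134 ⇒ V=7.7134 continue  boundary S*=-
step 1: (k=1,j=0): S=118.7399, (K−S)⁺=25.7201, hold=28.5772 ⇒ V=28.5772 continue | (k=1,j=1): S=144.8793, (K−S)⁺=0.0000, hold=13.7905 ⇒ V=13.7905 continue  boundary S*=-
step 0: (k=0,j=0): S=131.1600, (K−S)⁺=13.3000, hold=21.1846 ⇒ V=21.1846 continue  boundary S*=-

price = 21.1846
boundary = - - - 97.3166 107.4958 97.3166 107.4958 118.7399
tree:
21.1846
28.5772 13.7905
37.3408 19.8389 7.7134
47.1434 27.6082 12.0491 3.3402
56.3588 36.9642 18.2568 5.7957 0.8556
64.7015 47.1434 26.6210 9.8465 1.6989 0.0000
72.2542 56.3588 36.9642 16.2523 3.3733 0.0000 0.0000
79.0917 64.7015 47.1434 25.7201 6.6981 0.0000 0.0000 0.0000
85.2817 72.2542 56.3588 36.9642 13.3000 0.0000 0.0000 0.0000 0.0000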